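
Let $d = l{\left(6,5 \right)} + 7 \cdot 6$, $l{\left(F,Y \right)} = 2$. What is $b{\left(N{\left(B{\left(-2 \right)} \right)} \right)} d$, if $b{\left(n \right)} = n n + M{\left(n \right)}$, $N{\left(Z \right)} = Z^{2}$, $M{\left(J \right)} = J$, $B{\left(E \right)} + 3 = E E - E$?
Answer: $3960$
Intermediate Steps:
$B{\left(E \right)} = -3 + E^{2} - E$ ($B{\left(E \right)} = -3 - \left(E - E E\right) = -3 + \left(E^{2} - E\right) = -3 + E^{2} - E$)
$b{\left(n \right)} = n + n^{2}$ ($b{\left(n \right)} = n n + n = n^{2} + n = n + n^{2}$)
$d = 44$ ($d = 2 + 7 \cdot 6 = 2 + 42 = 44$)
$b{\left(N{\left(B{\left(-2 \right)} \right)} \right)} d = \left(-3 + \left(-2\right)^{2} - -2\right)^{2} \left(1 + \left(-3 + \left(-2\right)^{2} - -2\right)^{2}\right) 44 = \left(-3 + 4 + 2\right)^{2} \left(1 + \left(-3 + 4 + 2\right)^{2}\right) 44 = 3^{2} \left(1 + 3^{2}\right) 44 = 9 \left(1 + 9\right) 44 = 9 \cdot 10 \cdot 44 = 90 \cdot 44 = 3960$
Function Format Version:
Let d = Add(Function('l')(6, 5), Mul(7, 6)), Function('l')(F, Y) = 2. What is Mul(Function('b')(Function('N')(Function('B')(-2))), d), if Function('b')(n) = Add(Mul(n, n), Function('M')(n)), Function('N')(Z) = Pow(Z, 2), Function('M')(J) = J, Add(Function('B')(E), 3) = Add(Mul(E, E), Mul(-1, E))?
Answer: 3960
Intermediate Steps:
Function('B')(E) = Add(-3, Pow(E, 2), Mul(-1, E)) (Function('B')(E) = Add(-3, Add(Mul(E, E), Mul(-1, E))) = Add(-3, Add(Pow(E, 2), Mul(-1, E))) = Add(-3, Pow(E, 2), Mul(-1, E)))
Function('b')(n) = Add(n, Pow(n, 2)) (Function('b')(n) = Add(Mul(n, n), n) = Add(Pow(n, 2), n) = Add(n, Pow(n, 2)))
d = 44 (d = Add(2, Mul(7, 6)) = Add(2, 42) = 44)
Mul(Function('b')(Function('N')(Function('B')(-2))), d) = Mul(Mul(Pow(Add(-3, Pow(-2, 2), Mul(-1, -2)), 2), Add(1, Pow(Add(-3, Pow(-2, 2), Mul(-1, -2)), 2))), 44) = Mul(Mul(Pow(Add(-3, 4, 2), 2), Add(1, Pow(Add(-3, 4, 2), 2))), 44) = Mul(Mul(Pow(3, 2), Add(1, Pow(3, 2))), 44) = Mul(Mul(9, Add(1, 9)), 44) = Mul(Mul(9, 10), 44) = Mul(90, 44) = 3960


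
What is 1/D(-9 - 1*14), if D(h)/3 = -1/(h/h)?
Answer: -⅓ ≈ -0.33333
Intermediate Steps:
D(h) = -3 (D(h) = 3*(-1/(h/h)) = 3*(-1/1) = 3*(-1*1) = 3*(-1) = -3)
1/D(-9 - 1*14) = 1/(-3) = -⅓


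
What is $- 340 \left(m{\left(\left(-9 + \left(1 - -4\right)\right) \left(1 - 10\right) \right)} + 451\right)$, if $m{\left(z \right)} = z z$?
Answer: $-593980$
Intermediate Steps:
$m{\left(z \right)} = z^{2}$
$- 340 \left(m{\left(\left(-9 + \left(1 - -4\right)\right) \left(1 - 10\right) \right)} + 451\right) = - 340 \left(\left(\left(-9 + \left(1 - -4\right)\right) \left(1 - 10\right)\right)^{2} + 451\right) = - 340 \left(\left(\left(-9 + \left(1 + 4\right)\right) \left(-9\right)\right)^{2} + 451\right) = - 340 \left(\left(\left(-9 + 5\right) \left(-9\right)\right)^{2} + 451\right) = - 340 \left(\left(\left(-4\right) \left(-9\right)\right)^{2} + 451\right) = - 340 \left(36^{2} + 451\right) = - 340 \left(1296 + 451\right) = \left(-340\right) 1747 = -593980$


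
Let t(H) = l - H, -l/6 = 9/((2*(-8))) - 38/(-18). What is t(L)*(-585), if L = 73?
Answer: 385125/8 ≈ 48141.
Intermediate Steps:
l = -223/24 (l = -6*(9/((2*(-8))) - 38/(-18)) = -6*(9/(-16) - 38*(-1/18)) = -6*(9*(-1/16) + 19/9) = -6*(-9/16 + 19/9) = -6*223/144 = -223/24 ≈ -9.2917)
t(H) = -223/24 - H
t(L)*(-585) = (-223/24 - 1*73)*(-585) = (-223/24 - 73)*(-585) = -1975/24*(-585) = 385125/8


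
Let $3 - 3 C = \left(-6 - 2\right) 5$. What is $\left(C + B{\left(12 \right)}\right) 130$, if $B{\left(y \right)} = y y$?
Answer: $\frac{61750}{3} \approx 20583.0$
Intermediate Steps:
$B{\left(y \right)} = y^{2}$
$C = \frac{43}{3}$ ($C = 1 - \frac{\left(-6 - 2\right) 5}{3} = 1 - \frac{\left(-8\right) 5}{3} = 1 - - \frac{40}{3} = 1 + \frac{40}{3} = \frac{43}{3} \approx 14.333$)
$\left(C + B{\left(12 \right)}\right) 130 = \left(\frac{43}{3} + 12^{2}\right) 130 = \left(\frac{43}{3} + 144\right) 130 = \frac{475}{3} \cdot 130 = \frac{61750}{3}$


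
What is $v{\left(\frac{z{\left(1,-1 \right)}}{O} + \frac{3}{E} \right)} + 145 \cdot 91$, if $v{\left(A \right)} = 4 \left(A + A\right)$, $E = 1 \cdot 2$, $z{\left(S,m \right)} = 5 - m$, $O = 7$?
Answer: $\frac{92497}{7} \approx 13214.0$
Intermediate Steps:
$E = 2$
$v{\left(A \right)} = 8 A$ ($v{\left(A \right)} = 4 \cdot 2 A = 8 A$)
$v{\left(\frac{z{\left(1,-1 \right)}}{O} + \frac{3}{E} \right)} + 145 \cdot 91 = 8 \left(\frac{5 - -1}{7} + \frac{3}{2}\right) + 145 \cdot 91 = 8 \left(\left(5 + 1\right) \frac{1}{7} + 3 \cdot \frac{1}{2}\right) + 13195 = 8 \left(6 \cdot \frac{1}{7} + \frac{3}{2}\right) + 13195 = 8 \left(\frac{6}{7} + \frac{3}{2}\right) + 13195 = 8 \cdot \frac{33}{14} + 13195 = \frac{132}{7} + 13195 = \frac{92497}{7}$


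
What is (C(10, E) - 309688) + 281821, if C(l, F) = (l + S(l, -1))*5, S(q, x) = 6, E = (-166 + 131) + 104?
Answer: -27787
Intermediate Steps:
E = 69 (E = -35 + 104 = 69)
C(l, F) = 30 + 5*l (C(l, F) = (l + 6)*5 = (6 + l)*5 = 30 + 5*l)
(C(10, E) - 309688) + 281821 = ((30 + 5*10) - 309688) + 281821 = ((30 + 50) - 309688) + 281821 = (80 - 309688) + 281821 = -309608 + 281821 = -27787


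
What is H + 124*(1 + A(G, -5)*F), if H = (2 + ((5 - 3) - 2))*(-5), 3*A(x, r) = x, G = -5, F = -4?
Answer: 2822/3 ≈ 940.67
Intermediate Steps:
A(x, r) = x/3
H = -10 (H = (2 + (2 - 2))*(-5) = (2 + 0)*(-5) = 2*(-5) = -10)
H + 124*(1 + A(G, -5)*F) = -10 + 124*(1 + ((⅓)*(-5))*(-4)) = -10 + 124*(1 - 5/3*(-4)) = -10 + 124*(1 + 20/3) = -10 + 124*(23/3) = -10 + 2852/3 = 2822/3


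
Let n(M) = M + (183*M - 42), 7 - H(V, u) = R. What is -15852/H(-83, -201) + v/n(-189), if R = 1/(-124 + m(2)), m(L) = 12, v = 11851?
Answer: -8832287981/3904590 ≈ -2262.0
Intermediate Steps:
R = -1/112 (R = 1/(-124 + 12) = 1/(-112) = -1/112 ≈ -0.0089286)
H(V, u) = 785/112 (H(V, u) = 7 - 1*(-1/112) = 7 + 1/112 = 785/112)
n(M) = -42 + 184*M (n(M) = M + (-42 + 183*M) = -42 + 184*M)
-15852/H(-83, -201) + v/n(-189) = -15852/785/112 + 11851/(-42 + 184*(-189)) = -15852*112/785 + 11851/(-42 - 34776) = -1775424/785 + 11851/(-34818) = -1775424/785 + 11851*(-1/34818) = -1775424/785 - 1693/4974 = -8832287981/3904590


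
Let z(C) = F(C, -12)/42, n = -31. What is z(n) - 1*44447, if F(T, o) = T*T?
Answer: -1865813/42 ≈ -44424.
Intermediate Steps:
F(T, o) = T²
z(C) = C²/42
z(n) - 1*44447 = (1/42)*(-31)² - 1*44447 = (1/42)*961 - 44447 = 961/42 - 44447 = -1865813/42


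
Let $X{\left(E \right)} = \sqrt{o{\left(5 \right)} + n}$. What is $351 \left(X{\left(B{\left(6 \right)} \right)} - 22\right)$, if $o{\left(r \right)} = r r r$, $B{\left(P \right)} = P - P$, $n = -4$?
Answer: $-3861$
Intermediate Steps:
$B{\left(P \right)} = 0$
$o{\left(r \right)} = r^{3}$ ($o{\left(r \right)} = r^{2} r = r^{3}$)
$X{\left(E \right)} = 11$ ($X{\left(E \right)} = \sqrt{5^{3} - 4} = \sqrt{125 - 4} = \sqrt{121} = 11$)
$351 \left(X{\left(B{\left(6 \right)} \right)} - 22\right) = 351 \left(11 - 22\right) = 351 \left(-11\right) = -3861$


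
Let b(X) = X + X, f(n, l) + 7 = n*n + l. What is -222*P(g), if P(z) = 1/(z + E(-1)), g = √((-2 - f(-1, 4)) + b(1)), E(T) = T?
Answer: -222 - 222*√2 ≈ -535.96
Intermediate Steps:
f(n, l) = -7 + l + n² (f(n, l) = -7 + (n*n + l) = -7 + (n² + l) = -7 + (l + n²) = -7 + l + n²)
b(X) = 2*X
g = √2 (g = √((-2 - (-7 + 4 + (-1)²)) + 2*1) = √((-2 - (-7 + 4 + 1)) + 2) = √((-2 - 1*(-2)) + 2) = √((-2 + 2) + 2) = √(0 + 2) = √2 ≈ 1.4142)
P(z) = 1/(-1 + z) (P(z) = 1/(z - 1) = 1/(-1 + z))
-222*P(g) = -222/(-1 + √2)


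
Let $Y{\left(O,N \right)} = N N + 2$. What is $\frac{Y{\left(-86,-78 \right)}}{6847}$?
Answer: $\frac{6086}{6847} \approx 0.88886$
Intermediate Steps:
$Y{\left(O,N \right)} = 2 + N^{2}$ ($Y{\left(O,N \right)} = N^{2} + 2 = 2 + N^{2}$)
$\frac{Y{\left(-86,-78 \right)}}{6847} = \frac{2 + \left(-78\right)^{2}}{6847} = \left(2 + 6084\right) \frac{1}{6847} = 6086 \cdot \frac{1}{6847} = \frac{6086}{6847}$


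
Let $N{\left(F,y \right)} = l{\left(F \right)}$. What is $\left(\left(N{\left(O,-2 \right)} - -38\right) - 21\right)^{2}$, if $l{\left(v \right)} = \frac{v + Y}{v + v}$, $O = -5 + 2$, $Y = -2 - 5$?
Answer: $\frac{3136}{9} \approx 348.44$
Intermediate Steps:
$Y = -7$ ($Y = -2 - 5 = -7$)
$O = -3$
$l{\left(v \right)} = \frac{-7 + v}{2 v}$ ($l{\left(v \right)} = \frac{v - 7}{v + v} = \frac{-7 + v}{2 v}$)
$N{\left(F,y \right)} = \frac{-7 + F}{2 F}$
$\left(\left(N{\left(O,-2 \right)} - -38\right) - 21\right)^{2} = \left(\left(\frac{-7 - 3}{2 \left(-3\right)} - -38\right) - 21\right)^{2} = \left(\left(\frac{1}{2} \left(- \frac{1}{3}\right) \left(-10\right) + 38\right) - 21\right)^{2} = \left(\left(\frac{5}{3} + 38\right) - 21\right)^{2} = \left(\frac{119}{3} - 21\right)^{2} = \left(\frac{56}{3}\right)^{2} = \frac{3136}{9}$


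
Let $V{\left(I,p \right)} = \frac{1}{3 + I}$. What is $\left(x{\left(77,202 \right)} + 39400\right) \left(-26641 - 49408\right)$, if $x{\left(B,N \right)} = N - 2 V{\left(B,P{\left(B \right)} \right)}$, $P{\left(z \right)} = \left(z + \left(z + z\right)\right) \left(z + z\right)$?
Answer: $- \frac{120467623871}{40} \approx -3.0117 \cdot 10^{9}$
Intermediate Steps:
$P{\left(z \right)} = 6 z^{2}$ ($P{\left(z \right)} = \left(z + 2 z\right) 2 z = 3 z 2 z = 6 z^{2}$)
$x{\left(B,N \right)} = N - \frac{2}{3 + B}$
$\left(x{\left(77,202 \right)} + 39400\right) \left(-26641 - 49408\right) = \left(\frac{-2 + 202 \left(3 + 77\right)}{3 + 77} + 39400\right) \left(-26641 - 49408\right) = \left(\frac{-2 + 202 \cdot 80}{80} + 39400\right) \left(-76049\right) = \left(\frac{-2 + 16160}{80} + 39400\right) \left(-76049\right) = \left(\frac{1}{80} \cdot 16158 + 39400\right) \left(-76049\right) = \left(\frac{8079}{40} + 39400\right) \left(-76049\right) = \frac{1584079}{40} \left(-76049\right) = - \frac{120467623871}{40}$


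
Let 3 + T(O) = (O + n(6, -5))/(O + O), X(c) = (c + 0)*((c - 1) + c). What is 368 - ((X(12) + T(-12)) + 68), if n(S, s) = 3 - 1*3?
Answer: 53/2 ≈ 26.500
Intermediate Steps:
X(c) = c*(-1 + 2*c) (X(c) = c*((-1 + c) + c) = c*(-1 + 2*c))
n(S, s) = 0 (n(S, s) = 3 - 3 = 0)
T(O) = -5/2 (T(O) = -3 + (O + 0)/(O + O) = -3 + O/((2*O)) = -3 + O*(1/(2*O)) = -3 + 1/2 = -5/2)
368 - ((X(12) + T(-12)) + 68) = 368 - ((12*(-1 + 2*12) - 5/2) + 68) = 368 - ((12*(-1 + 24) - 5/2) + 68) = 368 - ((12*23 - 5/2) + 68) = 368 - ((276 - 5/2) + 68) = 368 - (547/2 + 68) = 368 - 1*683/2 = 368 - 683/2 = 53/2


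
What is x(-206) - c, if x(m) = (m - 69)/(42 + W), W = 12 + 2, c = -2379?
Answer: 132949/56 ≈ 2374.1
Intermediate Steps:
W = 14
x(m) = -69/56 + m/56 (x(m) = (m - 69)/(42 + 14) = (-69 + m)/56 = (-69 + m)*(1/56) = -69/56 + m/56)
x(-206) - c = (-69/56 + (1/56)*(-206)) - 1*(-2379) = (-69/56 - 103/28) + 2379 = -275/56 + 2379 = 132949/56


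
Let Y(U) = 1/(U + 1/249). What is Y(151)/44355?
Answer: 83/555916000 ≈ 1.4930e-7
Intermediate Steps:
Y(U) = 1/(1/249 + U) (Y(U) = 1/(U + 1/249) = 1/(1/249 + U))
Y(151)/44355 = (249/(1 + 249*151))/44355 = (249/(1 + 37599))*(1/44355) = (249/37600)*(1/44355) = 83/555916000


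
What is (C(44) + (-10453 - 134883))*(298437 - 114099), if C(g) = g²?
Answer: -26434069200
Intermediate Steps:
(C(44) + (-10453 - 134883))*(298437 - 114099) = (44² + (-10453 - 134883))*(298437 - 114099) = (1936 - 145336)*184338 = -143400*184338 = -26434069200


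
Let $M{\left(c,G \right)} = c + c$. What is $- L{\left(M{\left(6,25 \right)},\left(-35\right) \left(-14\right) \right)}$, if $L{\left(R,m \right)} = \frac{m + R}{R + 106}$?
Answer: $- \frac{251}{59} \approx -4.2542$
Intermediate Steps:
$M{\left(c,G \right)} = 2 c$
$L{\left(R,m \right)} = \frac{R + m}{106 + R}$
$- L{\left(M{\left(6,25 \right)},\left(-35\right) \left(-14\right) \right)} = - \frac{2 \cdot 6 - -490}{106 + 2 \cdot 6} = - \frac{12 + 490}{106 + 12} = - \frac{502}{118} = \left(-1\right) \frac{251}{59} = - \frac{251}{59}$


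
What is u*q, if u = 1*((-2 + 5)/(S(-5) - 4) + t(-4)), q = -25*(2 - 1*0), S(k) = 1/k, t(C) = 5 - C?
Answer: -2900/7 ≈ -414.29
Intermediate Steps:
S(k) = 1/k
q = -50 (q = -25*(2 + 0) = -25*2 = -50)
u = 58/7 (u = 1*((-2 + 5)/(1/(-5) - 4) + (5 - 1*(-4))) = 1*(3/(-1/5 - 4) + (5 + 4)) = 1*(3/(-21/5) + 9) = 1*(3*(-5/21) + 9) = 1*(-5/7 + 9) = 1*(58/7) = 58/7 ≈ 8.2857)
u*q = (58/7)*(-50) = -2900/7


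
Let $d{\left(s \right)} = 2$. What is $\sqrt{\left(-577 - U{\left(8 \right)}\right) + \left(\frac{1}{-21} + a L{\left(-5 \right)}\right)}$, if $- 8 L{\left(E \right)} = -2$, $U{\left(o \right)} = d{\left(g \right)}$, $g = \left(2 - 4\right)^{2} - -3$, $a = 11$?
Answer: $\frac{i \sqrt{1016589}}{42} \approx 24.006 i$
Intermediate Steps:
$g = 7$ ($g = \left(-2\right)^{2} + 3 = 4 + 3 = 7$)
$U{\left(o \right)} = 2$
$L{\left(E \right)} = \frac{1}{4}$ ($L{\left(E \right)} = \left(- \frac{1}{8}\right) \left(-2\right) = \frac{1}{4}$)
$\sqrt{\left(-577 - U{\left(8 \right)}\right) + \left(\frac{1}{-21} + a L{\left(-5 \right)}\right)} = \sqrt{\left(-577 - 2\right) + \left(\frac{1}{-21} + 11 \cdot \frac{1}{4}\right)} = \sqrt{\left(-577 - 2\right) + \left(- \frac{1}{21} + \frac{11}{4}\right)} = \sqrt{-579 + \frac{227}{84}} = \sqrt{- \frac{48409}{84}} = \frac{i \sqrt{1016589}}{42}$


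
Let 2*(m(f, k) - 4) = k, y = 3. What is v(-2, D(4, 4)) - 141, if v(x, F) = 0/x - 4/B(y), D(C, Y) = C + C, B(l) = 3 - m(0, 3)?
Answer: -697/5 ≈ -139.40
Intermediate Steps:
m(f, k) = 4 + k/2
B(l) = -5/2 (B(l) = 3 - (4 + (½)*3) = 3 - (4 + 3/2) = 3 - 1*11/2 = 3 - 11/2 = -5/2)
D(C, Y) = 2*C
v(x, F) = 8/5 (v(x, F) = 0/x - 4/(-5/2) = 0 - 4*(-⅖) = 0 + 8/5 = 8/5)
v(-2, D(4, 4)) - 141 = 8/5 - 141 = -697/5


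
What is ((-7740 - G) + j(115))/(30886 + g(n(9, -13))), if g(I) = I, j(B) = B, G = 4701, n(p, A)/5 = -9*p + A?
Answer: -6163/15208 ≈ -0.40525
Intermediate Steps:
n(p, A) = -45*p + 5*A (n(p, A) = 5*(-9*p + A) = 5*(A - 9*p) = -45*p + 5*A)
((-7740 - G) + j(115))/(30886 + g(n(9, -13))) = ((-7740 - 1*4701) + 115)/(30886 + (-45*9 + 5*(-13))) = ((-7740 - 4701) + 115)/(30886 + (-405 - 65)) = (-12441 + 115)/(30886 - 470) = -12326/30416 = -12326*1/30416 = -6163/15208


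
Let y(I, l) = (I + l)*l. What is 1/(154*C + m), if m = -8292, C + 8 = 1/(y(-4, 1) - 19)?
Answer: -1/9531 ≈ -0.00010492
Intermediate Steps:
y(I, l) = l*(I + l)
C = -177/22 (C = -8 + 1/(1*(-4 + 1) - 19) = -8 + 1/(1*(-3) - 19) = -8 + 1/(-3 - 19) = -8 + 1/(-22) = -8 - 1/22 = -177/22 ≈ -8.0455)
1/(154*C + m) = 1/(154*(-177/22) - 8292) = 1/(-1239 - 8292) = 1/(-9531) = -1/9531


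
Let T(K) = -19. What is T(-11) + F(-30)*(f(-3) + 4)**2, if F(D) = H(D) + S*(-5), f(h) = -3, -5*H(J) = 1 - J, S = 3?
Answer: -201/5 ≈ -40.200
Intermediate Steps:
H(J) = -1/5 + J/5 (H(J) = -(1 - J)/5 = -1/5 + J/5)
F(D) = -76/5 + D/5 (F(D) = (-1/5 + D/5) + 3*(-5) = (-1/5 + D/5) - 15 = -76/5 + D/5)
T(-11) + F(-30)*(f(-3) + 4)**2 = -19 + (-76/5 + (1/5)*(-30))*(-3 + 4)**2 = -19 + (-76/5 - 6)*1**2 = -19 - 106/5*1 = -19 - 106/5 = -201/5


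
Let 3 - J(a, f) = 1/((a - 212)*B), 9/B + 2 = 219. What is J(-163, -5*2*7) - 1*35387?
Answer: -119420783/3375 ≈ -35384.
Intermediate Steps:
B = 9/217 (B = 9/(-2 + 219) = 9/217 ≈ 0.041475)
J(a, f) = 3 - 217/(9*(-212 + a)) (J(a, f) = 3 - 1/((a - 212)*9/217) = 3 - 217/((-212 + a)*9) = 3 - 217/(9*(-212 + a)))
J(-163, -5*2*7) - 1*35387 = (-5941 + 27*(-163))/(9*(-212 - 163)) - 1*35387 = (⅑)*(-5941 - 4401)/(-375) - 35387 = (⅑)*(-1/375)*(-10342) - 35387 = 10342/3375 - 35387 = -119420783/3375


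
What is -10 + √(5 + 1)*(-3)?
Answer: -10 - 3*√6 ≈ -17.348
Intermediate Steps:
-10 + √(5 + 1)*(-3) = -10 + √6*(-3) = -10 - 3*√6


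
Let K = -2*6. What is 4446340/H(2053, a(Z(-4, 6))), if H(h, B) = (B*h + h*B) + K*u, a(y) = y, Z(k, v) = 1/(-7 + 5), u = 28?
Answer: -4446340/2389 ≈ -1861.2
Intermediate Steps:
Z(k, v) = -½ (Z(k, v) = 1/(-2) = -½)
K = -12
H(h, B) = -336 + 2*B*h (H(h, B) = (B*h + h*B) - 12*28 = (B*h + B*h) - 336 = 2*B*h - 336 = -336 + 2*B*h)
4446340/H(2053, a(Z(-4, 6))) = 4446340/(-336 + 2*(-½)*2053) = 4446340/(-336 - 2053) = 4446340/(-2389) = 4446340*(-1/2389) = -4446340/2389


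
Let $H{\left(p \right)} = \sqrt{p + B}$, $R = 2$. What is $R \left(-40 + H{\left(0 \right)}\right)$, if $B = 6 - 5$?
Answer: $-78$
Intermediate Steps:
$B = 1$
$H{\left(p \right)} = \sqrt{1 + p}$ ($H{\left(p \right)} = \sqrt{p + 1} = \sqrt{1 + p}$)
$R \left(-40 + H{\left(0 \right)}\right) = 2 \left(-40 + \sqrt{1 + 0}\right) = 2 \left(-40 + \sqrt{1}\right) = 2 \left(-40 + 1\right) = 2 \left(-39\right) = -78$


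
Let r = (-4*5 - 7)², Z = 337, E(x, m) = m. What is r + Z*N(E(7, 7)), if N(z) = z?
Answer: 3088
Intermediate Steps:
r = 729 (r = (-1*20 - 7)² = (-20 - 7)² = (-27)² = 729)
r + Z*N(E(7, 7)) = 729 + 337*7 = 729 + 2359 = 3088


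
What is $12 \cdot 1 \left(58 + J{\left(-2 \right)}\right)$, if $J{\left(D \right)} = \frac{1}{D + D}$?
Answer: $693$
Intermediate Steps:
$J{\left(D \right)} = \frac{1}{2 D}$
$12 \cdot 1 \left(58 + J{\left(-2 \right)}\right) = 12 \cdot 1 \left(58 + \frac{1}{2 \left(-2\right)}\right) = 12 \left(58 + \frac{1}{2} \left(- \frac{1}{2}\right)\right) = 12 \left(58 - \frac{1}{4}\right) = 12 \cdot \frac{231}{4} = 693$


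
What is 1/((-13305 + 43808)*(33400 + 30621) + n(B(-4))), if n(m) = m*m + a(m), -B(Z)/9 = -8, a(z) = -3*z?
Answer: 1/1952837531 ≈ 5.1208e-10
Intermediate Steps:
B(Z) = 72 (B(Z) = -9*(-8) = 72)
n(m) = m**2 - 3*m (n(m) = m*m - 3*m = m**2 - 3*m)
1/((-13305 + 43808)*(33400 + 30621) + n(B(-4))) = 1/((-13305 + 43808)*(33400 + 30621) + 72*(-3 + 72)) = 1/(30503*64021 + 72*69) = 1/(1952832563 + 4968) = 1/1952837531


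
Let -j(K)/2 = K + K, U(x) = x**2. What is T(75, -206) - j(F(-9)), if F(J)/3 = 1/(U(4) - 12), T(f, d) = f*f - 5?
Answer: 5623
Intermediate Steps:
T(f, d) = -5 + f**2 (T(f, d) = f**2 - 5 = -5 + f**2)
F(J) = 3/4 (F(J) = 3/(4**2 - 12) = 3/(16 - 12) = 3/4)
j(K) = -4*K (j(K) = -2*(K + K) = -4*K)
T(75, -206) - j(F(-9)) = (-5 + 75**2) - (-4)*3/4 = (-5 + 5625) - 1*(-3) = 5620 + 3 = 5623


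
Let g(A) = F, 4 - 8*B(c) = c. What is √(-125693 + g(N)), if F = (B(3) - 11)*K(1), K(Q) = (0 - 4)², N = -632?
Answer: I*√125867 ≈ 354.78*I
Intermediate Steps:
B(c) = ½ - c/8
K(Q) = 16 (K(Q) = (-4)² = 16)
F = -174 (F = ((½ - ⅛*3) - 11)*16 = ((½ - 3/8) - 11)*16 = (⅛ - 11)*16 = -87/8*16 = -174)
g(A) = -174
√(-125693 + g(N)) = √(-125693 - 174) = √(-125867) = I*√125867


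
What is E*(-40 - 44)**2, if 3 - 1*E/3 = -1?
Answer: 84672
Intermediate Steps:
E = 12 (E = 9 - 3*(-1) = 9 + 3 = 12)
E*(-40 - 44)**2 = 12*(-40 - 44)**2 = 12*(-84)**2 = 12*7056 = 84672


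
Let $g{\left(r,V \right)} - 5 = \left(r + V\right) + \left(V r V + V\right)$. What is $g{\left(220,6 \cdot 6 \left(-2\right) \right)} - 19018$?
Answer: $1121543$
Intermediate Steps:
$g{\left(r,V \right)} = 5 + r + 2 V + r V^{2}$ ($g{\left(r,V \right)} = 5 + \left(\left(r + V\right) + \left(V r V + V\right)\right) = 5 + \left(\left(V + r\right) + \left(r V^{2} + V\right)\right) = 5 + \left(\left(V + r\right) + \left(V + r V^{2}\right)\right) = 5 + \left(r + 2 V + r V^{2}\right) = 5 + r + 2 V + r V^{2}$)
$g{\left(220,6 \cdot 6 \left(-2\right) \right)} - 19018 = \left(5 + 220 + 2 \cdot 6 \cdot 6 \left(-2\right) + 220 \left(6 \cdot 6 \left(-2\right)\right)^{2}\right) - 19018 = \left(5 + 220 + 2 \cdot 36 \left(-2\right) + 220 \left(36 \left(-2\right)\right)^{2}\right) - 19018 = \left(5 + 220 + 2 \left(-72\right) + 220 \left(-72\right)^{2}\right) - 19018 = \left(5 + 220 - 144 + 220 \cdot 5184\right) - 19018 = \left(5 + 220 - 144 + 1140480\right) - 19018 = 1140561 - 19018 = 1121543$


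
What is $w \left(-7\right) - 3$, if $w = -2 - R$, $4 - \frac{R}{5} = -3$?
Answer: $256$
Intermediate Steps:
$R = 35$ ($R = 20 - -15 = 20 + 15 = 35$)
$w = -37$ ($w = -2 - 35 = -37$)
$w \left(-7\right) - 3 = \left(-37\right) \left(-7\right) - 3 = 259 - 3 = 256$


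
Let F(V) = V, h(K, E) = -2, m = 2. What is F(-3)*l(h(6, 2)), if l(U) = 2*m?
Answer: -12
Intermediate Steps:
l(U) = 4 (l(U) = 2*2 = 4)
F(-3)*l(h(6, 2)) = -3*4 = -12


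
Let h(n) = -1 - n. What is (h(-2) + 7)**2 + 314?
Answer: 378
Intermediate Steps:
(h(-2) + 7)**2 + 314 = ((-1 - 1*(-2)) + 7)**2 + 314 = ((-1 + 2) + 7)**2 + 314 = (1 + 7)**2 + 314 = 8**2 + 314 = 64 + 314 = 378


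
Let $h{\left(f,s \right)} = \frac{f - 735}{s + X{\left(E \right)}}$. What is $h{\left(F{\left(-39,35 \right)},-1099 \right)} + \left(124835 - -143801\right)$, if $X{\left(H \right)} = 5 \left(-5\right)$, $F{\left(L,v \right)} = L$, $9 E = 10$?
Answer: $\frac{150973819}{562} \approx 2.6864 \cdot 10^{5}$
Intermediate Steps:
$E = \frac{10}{9}$ ($E = \frac{1}{9} \cdot 10 = \frac{10}{9} \approx 1.1111$)
$X{\left(H \right)} = -25$
$h{\left(f,s \right)} = \frac{-735 + f}{-25 + s}$ ($h{\left(f,s \right)} = \frac{f - 735}{s - 25} = \frac{-735 + f}{-25 + s}$)
$h{\left(F{\left(-39,35 \right)},-1099 \right)} + \left(124835 - -143801\right) = \frac{-735 - 39}{-25 - 1099} + \left(124835 - -143801\right) = \frac{1}{-1124} \left(-774\right) + \left(124835 + 143801\right) = \left(- \frac{1}{1124}\right) \left(-774\right) + 268636 = \frac{387}{562} + 268636 = \frac{150973819}{562}$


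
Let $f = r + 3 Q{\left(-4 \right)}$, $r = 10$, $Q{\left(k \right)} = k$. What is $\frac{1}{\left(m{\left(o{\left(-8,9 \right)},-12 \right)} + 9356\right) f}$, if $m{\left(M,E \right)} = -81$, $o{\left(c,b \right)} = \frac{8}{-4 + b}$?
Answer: $- \frac{1}{18550} \approx -5.3908 \cdot 10^{-5}$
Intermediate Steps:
$f = -2$ ($f = 10 + 3 \left(-4\right) = 10 - 12 = -2$)
$\frac{1}{\left(m{\left(o{\left(-8,9 \right)},-12 \right)} + 9356\right) f} = \frac{1}{\left(-81 + 9356\right) \left(-2\right)} = \frac{1}{9275} \left(- \frac{1}{2}\right) = - \frac{1}{18550}$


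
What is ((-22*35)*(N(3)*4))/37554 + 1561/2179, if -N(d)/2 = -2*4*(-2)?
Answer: 12426547/3719553 ≈ 3.3409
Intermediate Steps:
N(d) = -32 (N(d) = -2*(-2*4)*(-2) = -(-16)*(-2) = -2*16 = -32)
((-22*35)*(N(3)*4))/37554 + 1561/2179 = ((-22*35)*(-32*4))/37554 + 1561/2179 = -770*(-128)*(1/37554) + 1561*(1/2179) = 98560*(1/37554) + 1561/2179 = 4480/1707 + 1561/2179 = 12426547/3719553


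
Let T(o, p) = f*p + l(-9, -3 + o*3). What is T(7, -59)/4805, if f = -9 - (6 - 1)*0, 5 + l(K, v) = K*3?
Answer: 499/4805 ≈ 0.10385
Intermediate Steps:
l(K, v) = -5 + 3*K (l(K, v) = -5 + K*3 = -5 + 3*K)
f = -9 (f = -9 - 5*0 = -9 - 1*0 = -9 + 0 = -9)
T(o, p) = -32 - 9*p (T(o, p) = -9*p + (-5 + 3*(-9)) = -9*p + (-5 - 27) = -9*p - 32 = -32 - 9*p)
T(7, -59)/4805 = (-32 - 9*(-59))/4805 = (-32 + 531)*(1/4805) = 499*(1/4805) = 499/4805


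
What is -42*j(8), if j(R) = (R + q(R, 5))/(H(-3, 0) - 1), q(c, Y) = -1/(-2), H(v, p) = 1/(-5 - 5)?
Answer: 3570/11 ≈ 324.55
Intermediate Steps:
H(v, p) = -⅒ (H(v, p) = 1/(-10) = -⅒)
q(c, Y) = ½ (q(c, Y) = -1*(-½) = ½)
j(R) = -5/11 - 10*R/11 (j(R) = (R + ½)/(-⅒ - 1) = (½ + R)/(-11/10) = (½ + R)*(-10/11) = -5/11 - 10*R/11)
-42*j(8) = -42*(-5/11 - 10/11*8) = -42*(-5/11 - 80/11) = -42*(-85/11) = 3570/11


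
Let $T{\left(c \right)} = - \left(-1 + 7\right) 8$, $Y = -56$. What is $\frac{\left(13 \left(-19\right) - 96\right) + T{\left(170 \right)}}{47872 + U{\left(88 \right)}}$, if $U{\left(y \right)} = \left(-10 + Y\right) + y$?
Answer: $- \frac{391}{47894} \approx -0.0081639$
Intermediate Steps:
$T{\left(c \right)} = -48$ ($T{\left(c \right)} = - 6 \cdot 8 = \left(-1\right) 48 = -48$)
$U{\left(y \right)} = -66 + y$ ($U{\left(y \right)} = \left(-10 - 56\right) + y = -66 + y$)
$\frac{\left(13 \left(-19\right) - 96\right) + T{\left(170 \right)}}{47872 + U{\left(88 \right)}} = \frac{\left(13 \left(-19\right) - 96\right) - 48}{47872 + \left(-66 + 88\right)} = \frac{\left(-247 - 96\right) - 48}{47872 + 22} = \frac{-343 - 48}{47894} = \left(-391\right) \frac{1}{47894} = - \frac{391}{47894}$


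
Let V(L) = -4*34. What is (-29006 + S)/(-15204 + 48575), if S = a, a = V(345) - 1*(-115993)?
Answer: 86851/33371 ≈ 2.6026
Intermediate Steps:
V(L) = -136
a = 115857 (a = -136 - 1*(-115993) = -136 + 115993 = 115857)
S = 115857
(-29006 + S)/(-15204 + 48575) = (-29006 + 115857)/(-15204 + 48575) = 86851/33371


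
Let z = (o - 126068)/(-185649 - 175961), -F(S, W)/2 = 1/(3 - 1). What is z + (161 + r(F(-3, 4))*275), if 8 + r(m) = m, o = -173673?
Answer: -836465799/361610 ≈ -2313.2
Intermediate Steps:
F(S, W) = -1 (F(S, W) = -2/(3 - 1) = -2/2 = -2*½ = -1)
r(m) = -8 + m
z = 299741/361610 (z = (-173673 - 126068)/(-185649 - 175961) = -299741/(-361610) = -299741*(-1/361610) = 299741/361610 ≈ 0.82891)
z + (161 + r(F(-3, 4))*275) = 299741/361610 + (161 + (-8 - 1)*275) = 299741/361610 + (161 - 9*275) = 299741/361610 + (161 - 2475) = 299741/361610 - 2314 = -836465799/361610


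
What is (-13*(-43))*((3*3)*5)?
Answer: 25155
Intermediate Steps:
(-13*(-43))*((3*3)*5) = 559*(9*5) = 559*45 = 25155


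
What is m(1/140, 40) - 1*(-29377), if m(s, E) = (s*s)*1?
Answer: 575789201/19600 ≈ 29377.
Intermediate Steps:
m(s, E) = s² (m(s, E) = s²*1 = s²)
m(1/140, 40) - 1*(-29377) = (1/140)² - 1*(-29377) = (1/140)² + 29377 = 1/19600 + 29377 = 575789201/19600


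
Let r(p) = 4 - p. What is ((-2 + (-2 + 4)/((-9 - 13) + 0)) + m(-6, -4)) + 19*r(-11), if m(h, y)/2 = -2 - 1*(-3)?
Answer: 3134/11 ≈ 284.91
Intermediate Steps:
m(h, y) = 2 (m(h, y) = 2*(-2 - 1*(-3)) = 2*(-2 + 3) = 2*1 = 2)
((-2 + (-2 + 4)/((-9 - 13) + 0)) + m(-6, -4)) + 19*r(-11) = ((-2 + (-2 + 4)/((-9 - 13) + 0)) + 2) + 19*(4 - 1*(-11)) = ((-2 + 2/(-22 + 0)) + 2) + 19*(4 + 11) = ((-2 + 2/(-22)) + 2) + 19*15 = ((-2 + 2*(-1/22)) + 2) + 285 = ((-2 - 1/11) + 2) + 285 = (-23/11 + 2) + 285 = -1/11 + 285 = 3134/11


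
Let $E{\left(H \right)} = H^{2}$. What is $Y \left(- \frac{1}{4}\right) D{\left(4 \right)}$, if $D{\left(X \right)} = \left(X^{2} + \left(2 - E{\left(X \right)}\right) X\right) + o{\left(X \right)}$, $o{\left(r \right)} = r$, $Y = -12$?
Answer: $-108$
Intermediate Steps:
$D{\left(X \right)} = X + X^{2} + X \left(2 - X^{2}\right)$ ($D{\left(X \right)} = \left(X^{2} + \left(2 - X^{2}\right) X\right) + X = \left(X^{2} + X \left(2 - X^{2}\right)\right) + X = X + X^{2} + X \left(2 - X^{2}\right)$)
$Y \left(- \frac{1}{4}\right) D{\left(4 \right)} = - 12 \left(- \frac{1}{4}\right) 4 \left(3 + 4 - 4^{2}\right) = - 12 \left(\left(-1\right) \frac{1}{4}\right) 4 \left(3 + 4 - 16\right) = \left(-12\right) \left(- \frac{1}{4}\right) 4 \left(3 + 4 - 16\right) = 3 \cdot 4 \left(-9\right) = 3 \left(-36\right) = -108$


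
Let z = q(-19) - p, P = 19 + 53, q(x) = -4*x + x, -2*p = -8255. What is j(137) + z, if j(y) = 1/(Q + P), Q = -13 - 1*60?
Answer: -8143/2 ≈ -4071.5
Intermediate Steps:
p = 8255/2 (p = -½*(-8255) = 8255/2 ≈ 4127.5)
q(x) = -3*x
P = 72
Q = -73 (Q = -13 - 60 = -73)
j(y) = -1 (j(y) = 1/(-73 + 72) = 1/(-1) = -1)
z = -8141/2 (z = -3*(-19) - 1*8255/2 = 57 - 8255/2 = -8141/2 ≈ -4070.5)
j(137) + z = -1 - 8141/2 = -8143/2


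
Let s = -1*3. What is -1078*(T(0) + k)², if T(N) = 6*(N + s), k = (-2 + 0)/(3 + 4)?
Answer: -360448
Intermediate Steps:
s = -3
k = -2/7 ≈ -0.28571
T(N) = -18 + 6*N (T(N) = 6*(N - 3) = 6*(-3 + N) = -18 + 6*N)
-1078*(T(0) + k)² = -1078*((-18 + 6*0) - 2/7)² = -1078*((-18 + 0) - 2/7)² = -1078*(-18 - 2/7)² = -1078*(-128/7)² = -1078*16384/49 = -360448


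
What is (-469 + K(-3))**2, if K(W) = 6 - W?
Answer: 211600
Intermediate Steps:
(-469 + K(-3))**2 = (-469 + (6 - 1*(-3)))**2 = (-469 + (6 + 3))**2 = (-469 + 9)**2 = (-460)**2 = 211600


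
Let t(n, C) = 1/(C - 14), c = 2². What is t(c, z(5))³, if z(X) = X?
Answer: -1/729 ≈ -0.0013717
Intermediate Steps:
c = 4
t(n, C) = 1/(-14 + C)
t(c, z(5))³ = (1/(-14 + 5))³ = (1/(-9))³ = (-⅑)³ = -1/729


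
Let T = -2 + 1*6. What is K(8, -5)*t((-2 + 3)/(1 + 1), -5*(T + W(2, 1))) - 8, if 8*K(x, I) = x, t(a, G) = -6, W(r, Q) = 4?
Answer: -14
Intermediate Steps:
T = 4 (T = -2 + 6 = 4)
K(x, I) = x/8
K(8, -5)*t((-2 + 3)/(1 + 1), -5*(T + W(2, 1))) - 8 = ((⅛)*8)*(-6) - 8 = 1*(-6) - 8 = -6 - 8 = -14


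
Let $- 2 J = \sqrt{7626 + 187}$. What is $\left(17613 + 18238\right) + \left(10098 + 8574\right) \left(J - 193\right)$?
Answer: $-3567845 - 9336 \sqrt{7813} \approx -4.3931 \cdot 10^{6}$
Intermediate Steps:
$J = - \frac{\sqrt{7813}}{2}$ ($J = - \frac{\sqrt{7626 + 187}}{2} = - \frac{\sqrt{7813}}{2} \approx -44.196$)
$\left(17613 + 18238\right) + \left(10098 + 8574\right) \left(J - 193\right) = \left(17613 + 18238\right) + \left(10098 + 8574\right) \left(- \frac{\sqrt{7813}}{2} - 193\right) = 35851 + 18672 \left(-193 - \frac{\sqrt{7813}}{2}\right) = 35851 - \left(3603696 + 9336 \sqrt{7813}\right) = -3567845 - 9336 \sqrt{7813}$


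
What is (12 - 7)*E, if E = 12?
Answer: 60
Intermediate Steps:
(12 - 7)*E = (12 - 7)*12 = 5*12 = 60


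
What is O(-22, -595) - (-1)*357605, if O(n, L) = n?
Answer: 357583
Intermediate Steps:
O(-22, -595) - (-1)*357605 = -22 - (-1)*357605 = -22 - 1*(-357605) = -22 + 357605 = 357583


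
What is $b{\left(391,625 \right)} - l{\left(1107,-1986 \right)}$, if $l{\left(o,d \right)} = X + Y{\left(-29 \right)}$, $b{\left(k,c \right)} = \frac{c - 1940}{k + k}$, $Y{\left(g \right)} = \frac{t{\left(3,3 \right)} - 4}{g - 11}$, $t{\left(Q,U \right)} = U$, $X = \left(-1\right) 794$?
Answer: $\frac{12391469}{15640} \approx 792.29$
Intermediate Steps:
$X = -794$
$Y{\left(g \right)} = - \frac{1}{-11 + g}$ ($Y{\left(g \right)} = \frac{3 - 4}{g - 11} = - \frac{1}{-11 + g}$)
$b{\left(k,c \right)} = \frac{-1940 + c}{2 k}$
$l{\left(o,d \right)} = - \frac{31759}{40}$ ($l{\left(o,d \right)} = -794 - \frac{1}{-11 - 29} = -794 - \frac{1}{-40} = -794 - - \frac{1}{40} = -794 + \frac{1}{40} = - \frac{31759}{40}$)
$b{\left(391,625 \right)} - l{\left(1107,-1986 \right)} = \frac{-1940 + 625}{2 \cdot 391} - - \frac{31759}{40} = \frac{1}{2} \cdot \frac{1}{391} \left(-1315\right) + \frac{31759}{40} = - \frac{1315}{782} + \frac{31759}{40} = \frac{12391469}{15640}$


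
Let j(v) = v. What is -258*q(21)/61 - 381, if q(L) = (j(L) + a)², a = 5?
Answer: -197649/61 ≈ -3240.1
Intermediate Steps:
q(L) = (5 + L)² (q(L) = (L + 5)² = (5 + L)²)
-258*q(21)/61 - 381 = -258*(5 + 21)²/61 - 381 = -258*26²/61 - 381 = -174408/61 - 381 = -197649/61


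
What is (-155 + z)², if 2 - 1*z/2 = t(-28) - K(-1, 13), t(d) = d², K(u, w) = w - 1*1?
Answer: 2873025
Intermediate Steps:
K(u, w) = -1 + w (K(u, w) = w - 1 = -1 + w)
z = -1540 (z = 4 - 2*((-28)² - (-1 + 13)) = 4 - 2*(784 - 1*12) = 4 - 2*(784 - 12) = 4 - 2*772 = 4 - 1544 = -1540)
(-155 + z)² = (-155 - 1540)² = (-1695)² = 2873025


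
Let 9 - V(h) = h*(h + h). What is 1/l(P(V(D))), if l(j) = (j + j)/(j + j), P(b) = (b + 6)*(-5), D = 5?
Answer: 1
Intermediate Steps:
V(h) = 9 - 2*h**2 (V(h) = 9 - h*(h + h) = 9 - h*2*h = 9 - 2*h**2)
P(b) = -30 - 5*b (P(b) = (6 + b)*(-5) = -30 - 5*b)
l(j) = 1 (l(j) = (2*j)/((2*j)) = (2*j)*(1/(2*j)) = 1)
1/l(P(V(D))) = 1/1 = 1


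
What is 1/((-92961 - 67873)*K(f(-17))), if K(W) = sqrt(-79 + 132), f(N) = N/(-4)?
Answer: -sqrt(53)/8524202 ≈ -8.5405e-7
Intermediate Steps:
f(N) = -N/4 (f(N) = N*(-1/4) = -N/4)
K(W) = sqrt(53)
1/((-92961 - 67873)*K(f(-17))) = 1/((-92961 - 67873)*(sqrt(53))) = (sqrt(53)/53)/(-160834) = -sqrt(53)/8524202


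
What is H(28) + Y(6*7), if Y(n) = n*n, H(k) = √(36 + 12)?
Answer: 1764 + 4*√3 ≈ 1770.9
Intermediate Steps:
H(k) = 4*√3 (H(k) = √48 = 4*√3)
Y(n) = n²
H(28) + Y(6*7) = 4*√3 + (6*7)² = 4*√3 + 42² = 4*√3 + 1764 = 1764 + 4*√3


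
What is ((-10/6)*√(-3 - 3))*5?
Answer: -25*I*√6/3 ≈ -20.412*I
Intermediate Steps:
((-10/6)*√(-3 - 3))*5 = ((-10*⅙)*√(-6))*5 = -5*I*√6/3*5 = -25*I*√6/3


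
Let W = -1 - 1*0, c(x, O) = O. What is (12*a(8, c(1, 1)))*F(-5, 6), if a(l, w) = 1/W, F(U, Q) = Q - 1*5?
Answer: -12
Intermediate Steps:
W = -1 (W = -1 + 0 = -1)
F(U, Q) = -5 + Q (F(U, Q) = Q - 5 = -5 + Q)
a(l, w) = -1 (a(l, w) = 1/(-1) = -1)
(12*a(8, c(1, 1)))*F(-5, 6) = (12*(-1))*(-5 + 6) = -12*1 = -12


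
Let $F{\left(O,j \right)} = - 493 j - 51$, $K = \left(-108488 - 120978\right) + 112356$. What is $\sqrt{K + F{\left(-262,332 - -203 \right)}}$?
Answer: $6 i \sqrt{10581} \approx 617.18 i$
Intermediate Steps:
$K = -117110$ ($K = -229466 + 112356 = -117110$)
$F{\left(O,j \right)} = -51 - 493 j$ ($F{\left(O,j \right)} = - 493 j - 51 = -51 - 493 j$)
$\sqrt{K + F{\left(-262,332 - -203 \right)}} = \sqrt{-117110 - \left(51 + 493 \left(332 - -203\right)\right)} = \sqrt{-117110 - \left(51 + 493 \left(332 + 203\right)\right)} = \sqrt{-117110 - 263806} = \sqrt{-380916} = 6 i \sqrt{10581}$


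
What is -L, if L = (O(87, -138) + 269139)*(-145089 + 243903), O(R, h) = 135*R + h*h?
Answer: -29637085392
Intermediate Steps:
O(R, h) = h² + 135*R (O(R, h) = 135*R + h² = h² + 135*R)
L = 29637085392 (L = (((-138)² + 135*87) + 269139)*(-145089 + 243903) = ((19044 + 11745) + 269139)*98814 = (30789 + 269139)*98814 = 299928*98814 = 29637085392)
-L = -1*29637085392 = -29637085392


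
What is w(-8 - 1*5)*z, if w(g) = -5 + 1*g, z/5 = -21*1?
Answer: 1890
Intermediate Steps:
z = -105 (z = 5*(-21*1) = 5*(-21) = -105)
w(g) = -5 + g
w(-8 - 1*5)*z = (-5 + (-8 - 1*5))*(-105) = (-5 + (-8 - 5))*(-105) = (-5 - 13)*(-105) = -18*(-105) = 1890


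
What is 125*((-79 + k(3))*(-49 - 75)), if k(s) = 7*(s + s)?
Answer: 573500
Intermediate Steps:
k(s) = 14*s (k(s) = 7*(2*s) = 14*s)
125*((-79 + k(3))*(-49 - 75)) = 125*((-79 + 14*3)*(-49 - 75)) = 125*((-79 + 42)*(-124)) = 125*(-37*(-124)) = 125*4588 = 573500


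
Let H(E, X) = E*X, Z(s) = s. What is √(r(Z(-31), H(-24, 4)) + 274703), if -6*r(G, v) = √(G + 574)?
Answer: √(9889308 - 6*√543)/6 ≈ 524.12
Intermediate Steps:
r(G, v) = -√(574 + G)/6 (r(G, v) = -√(G + 574)/6 = -√(574 + G)/6)
√(r(Z(-31), H(-24, 4)) + 274703) = √(-√(574 - 31)/6 + 274703) = √(-√543/6 + 274703) = √(274703 - √543/6)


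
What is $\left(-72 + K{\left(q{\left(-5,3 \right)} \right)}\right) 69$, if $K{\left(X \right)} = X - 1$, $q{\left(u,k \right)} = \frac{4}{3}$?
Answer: $-4945$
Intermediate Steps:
$q{\left(u,k \right)} = \frac{4}{3}$ ($q{\left(u,k \right)} = 4 \cdot \frac{1}{3} = \frac{4}{3}$)
$K{\left(X \right)} = -1 + X$ ($K{\left(X \right)} = X - 1 = -1 + X$)
$\left(-72 + K{\left(q{\left(-5,3 \right)} \right)}\right) 69 = \left(-72 + \left(-1 + \frac{4}{3}\right)\right) 69 = \left(-72 + \frac{1}{3}\right) 69 = \left(- \frac{215}{3}\right) 69 = -4945$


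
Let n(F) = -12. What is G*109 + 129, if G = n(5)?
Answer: -1179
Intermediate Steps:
G = -12
G*109 + 129 = -12*109 + 129 = -1308 + 129 = -1179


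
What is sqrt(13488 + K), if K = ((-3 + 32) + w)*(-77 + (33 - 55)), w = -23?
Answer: sqrt(12894) ≈ 113.55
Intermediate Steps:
K = -594 (K = ((-3 + 32) - 23)*(-77 + (33 - 55)) = (29 - 23)*(-77 - 22) = 6*(-99) = -594)
sqrt(13488 + K) = sqrt(13488 - 594) = sqrt(12894)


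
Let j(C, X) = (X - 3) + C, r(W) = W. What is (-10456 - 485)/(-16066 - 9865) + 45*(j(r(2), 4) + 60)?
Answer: 73525326/25931 ≈ 2835.4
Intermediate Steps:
j(C, X) = -3 + C + X (j(C, X) = (-3 + X) + C = -3 + C + X)
(-10456 - 485)/(-16066 - 9865) + 45*(j(r(2), 4) + 60) = (-10456 - 485)/(-16066 - 9865) + 45*((-3 + 2 + 4) + 60) = -10941/(-25931) + 45*(3 + 60) = -10941*(-1/25931) + 45*63 = 10941/25931 + 2835 = 73525326/25931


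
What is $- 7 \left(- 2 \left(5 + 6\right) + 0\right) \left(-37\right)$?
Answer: $-5698$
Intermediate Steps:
$- 7 \left(- 2 \left(5 + 6\right) + 0\right) \left(-37\right) = - 7 \left(\left(-2\right) 11 + 0\right) \left(-37\right) = - 7 \left(-22 + 0\right) \left(-37\right) = \left(-7\right) \left(-22\right) \left(-37\right) = 154 \left(-37\right) = -5698$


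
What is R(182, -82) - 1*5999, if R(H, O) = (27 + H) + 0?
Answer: -5790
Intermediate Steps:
R(H, O) = 27 + H
R(182, -82) - 1*5999 = (27 + 182) - 1*5999 = 209 - 5999 = -5790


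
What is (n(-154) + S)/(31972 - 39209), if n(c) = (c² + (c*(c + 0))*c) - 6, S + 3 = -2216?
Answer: 3630773/7237 ≈ 501.70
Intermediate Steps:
S = -2219 (S = -3 - 2216 = -2219)
n(c) = -6 + c² + c³ (n(c) = (c² + (c*c)*c) - 6 = (c² + c²*c) - 6 = (c² + c³) - 6 = -6 + c² + c³)
(n(-154) + S)/(31972 - 39209) = ((-6 + (-154)² + (-154)³) - 2219)/(31972 - 39209) = ((-6 + 23716 - 3652264) - 2219)/(-7237) = (-3628554 - 2219)*(-1/7237) = -3630773*(-1/7237) = 3630773/7237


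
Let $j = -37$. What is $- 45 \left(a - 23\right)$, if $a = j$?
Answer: $2700$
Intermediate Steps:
$a = -37$
$- 45 \left(a - 23\right) = - 45 \left(-37 - 23\right) = \left(-45\right) \left(-60\right) = 2700$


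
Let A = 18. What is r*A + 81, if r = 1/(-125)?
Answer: 10107/125 ≈ 80.856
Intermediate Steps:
r = -1/125 ≈ -0.0080000
r*A + 81 = -1/125*18 + 81 = -18/125 + 81 = 10107/125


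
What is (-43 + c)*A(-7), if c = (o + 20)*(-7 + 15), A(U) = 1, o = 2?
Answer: 133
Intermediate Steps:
c = 176 (c = (2 + 20)*(-7 + 15) = 22*8 = 176)
(-43 + c)*A(-7) = (-43 + 176)*1 = 133*1 = 133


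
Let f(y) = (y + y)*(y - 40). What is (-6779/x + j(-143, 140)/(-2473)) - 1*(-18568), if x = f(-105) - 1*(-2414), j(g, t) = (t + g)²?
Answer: 1509053913453/81272672 ≈ 18568.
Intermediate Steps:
j(g, t) = (g + t)²
f(y) = 2*y*(-40 + y) (f(y) = (2*y)*(-40 + y) = 2*y*(-40 + y))
x = 32864 (x = 2*(-105)*(-40 - 105) - 1*(-2414) = 2*(-105)*(-145) + 2414 = 30450 + 2414 = 32864)
(-6779/x + j(-143, 140)/(-2473)) - 1*(-18568) = (-6779/32864 + (-143 + 140)²/(-2473)) - 1*(-18568) = (-6779*1/32864 + (-3)²*(-1/2473)) + 18568 = (-6779/32864 + 9*(-1/2473)) + 18568 = (-6779/32864 - 9/2473) + 18568 = -17060243/81272672 + 18568 = 1509053913453/81272672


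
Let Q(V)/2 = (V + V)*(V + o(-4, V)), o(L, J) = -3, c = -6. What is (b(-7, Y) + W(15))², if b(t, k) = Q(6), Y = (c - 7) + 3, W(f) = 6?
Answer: 6084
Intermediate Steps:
Y = -10 (Y = (-6 - 7) + 3 = -13 + 3 = -10)
Q(V) = 4*V*(-3 + V) (Q(V) = 2*((V + V)*(V - 3)) = 2*((2*V)*(-3 + V)) = 2*(2*V*(-3 + V)) = 4*V*(-3 + V))
b(t, k) = 72 (b(t, k) = 4*6*(-3 + 6) = 4*6*3 = 72)
(b(-7, Y) + W(15))² = (72 + 6)² = 78² = 6084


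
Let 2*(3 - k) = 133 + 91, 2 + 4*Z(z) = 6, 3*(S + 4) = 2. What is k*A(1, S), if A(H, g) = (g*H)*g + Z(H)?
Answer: -11881/9 ≈ -1320.1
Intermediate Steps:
S = -10/3 (S = -4 + (⅓)*2 = -4 + ⅔ = -10/3 ≈ -3.3333)
Z(z) = 1 (Z(z) = -½ + (¼)*6 = -½ + 3/2 = 1)
A(H, g) = 1 + H*g² (A(H, g) = (g*H)*g + 1 = (H*g)*g + 1 = H*g² + 1 = 1 + H*g²)
k = -109 (k = 3 - (133 + 91)/2 = 3 - ½*224 = 3 - 112 = -109)
k*A(1, S) = -109*(1 + 1*(-10/3)²) = -109*(1 + 1*(100/9)) = -109*(1 + 100/9) = -109*109/9 = -11881/9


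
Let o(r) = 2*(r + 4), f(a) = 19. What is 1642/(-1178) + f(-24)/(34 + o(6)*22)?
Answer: -377963/279186 ≈ -1.3538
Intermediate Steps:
o(r) = 8 + 2*r (o(r) = 2*(4 + r) = 8 + 2*r)
1642/(-1178) + f(-24)/(34 + o(6)*22) = 1642/(-1178) + 19/(34 + (8 + 2*6)*22) = 1642*(-1/1178) + 19/(34 + (8 + 12)*22) = -821/589 + 19/(34 + 20*22) = -821/589 + 19/(34 + 440) = -821/589 + 19/474 = -377963/279186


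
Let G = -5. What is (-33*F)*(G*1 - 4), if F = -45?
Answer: -13365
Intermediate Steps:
(-33*F)*(G*1 - 4) = (-33*(-45))*(-5*1 - 4) = 1485*(-5 - 4) = 1485*(-9) = -13365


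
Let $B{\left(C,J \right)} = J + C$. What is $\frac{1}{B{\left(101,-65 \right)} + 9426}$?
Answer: $\frac{1}{9462} \approx 0.00010569$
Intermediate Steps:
$B{\left(C,J \right)} = C + J$
$\frac{1}{B{\left(101,-65 \right)} + 9426} = \frac{1}{\left(101 - 65\right) + 9426} = \frac{1}{36 + 9426} = \frac{1}{9462}$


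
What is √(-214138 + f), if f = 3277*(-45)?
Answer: I*√361603 ≈ 601.33*I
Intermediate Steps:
f = -147465
√(-214138 + f) = √(-214138 - 147465) = √(-361603) = I*√361603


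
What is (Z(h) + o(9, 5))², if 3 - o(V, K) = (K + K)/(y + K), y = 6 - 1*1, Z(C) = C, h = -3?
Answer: 1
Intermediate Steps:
y = 5 (y = 6 - 1 = 5)
o(V, K) = 3 - 2*K/(5 + K) (o(V, K) = 3 - (K + K)/(5 + K) = 3 - 2*K/(5 + K))
(Z(h) + o(9, 5))² = (-3 + (15 + 5)/(5 + 5))² = (-3 + 20/10)² = (-3 + (⅒)*20)² = (-3 + 2)² = (-1)² = 1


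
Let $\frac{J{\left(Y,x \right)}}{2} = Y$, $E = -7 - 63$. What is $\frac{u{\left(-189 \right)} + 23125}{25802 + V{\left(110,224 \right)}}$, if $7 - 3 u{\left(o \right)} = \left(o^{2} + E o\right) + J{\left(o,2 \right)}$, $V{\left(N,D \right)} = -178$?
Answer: $\frac{20809}{76872} \approx 0.2707$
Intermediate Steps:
$E = -70$
$J{\left(Y,x \right)} = 2 Y$
$u{\left(o \right)} = \frac{7}{3} - \frac{o^{2}}{3} + \frac{68 o}{3}$ ($u{\left(o \right)} = \frac{7}{3} - \frac{\left(o^{2} - 70 o\right) + 2 o}{3} = \frac{7}{3} - \frac{o^{2} - 68 o}{3} = \frac{7}{3} - \left(- \frac{68 o}{3} + \frac{o^{2}}{3}\right) = \frac{7}{3} - \frac{o^{2}}{3} + \frac{68 o}{3}$)
$\frac{u{\left(-189 \right)} + 23125}{25802 + V{\left(110,224 \right)}} = \frac{\left(\frac{7}{3} - \frac{\left(-189\right)^{2}}{3} + \frac{68}{3} \left(-189\right)\right) + 23125}{25802 - 178} = \frac{\left(\frac{7}{3} - 11907 - 4284\right) + 23125}{25624} = \left(\left(\frac{7}{3} - 11907 - 4284\right) + 23125\right) \frac{1}{25624} = \left(- \frac{48566}{3} + 23125\right) \frac{1}{25624} = \frac{20809}{3} \cdot \frac{1}{25624} = \frac{20809}{76872}$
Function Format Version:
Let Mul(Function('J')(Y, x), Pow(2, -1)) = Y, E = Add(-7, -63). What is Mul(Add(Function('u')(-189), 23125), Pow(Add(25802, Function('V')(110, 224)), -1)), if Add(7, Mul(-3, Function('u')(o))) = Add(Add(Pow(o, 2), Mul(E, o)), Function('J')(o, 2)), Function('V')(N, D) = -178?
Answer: Rational(20809, 76872) ≈ 0.27070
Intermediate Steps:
E = -70
Function('J')(Y, x) = Mul(2, Y)
Function('u')(o) = Add(Rational(7, 3), Mul(Rational(-1, 3), Pow(o, 2)), Mul(Rational(68, 3), o)) (Function('u')(o) = Add(Rational(7, 3), Mul(Rational(-1, 3), Add(Add(Pow(o, 2), Mul(-70, o)), Mul(2, o)))) = Add(Rational(7, 3), Mul(Rational(-1, 3), Add(Pow(o, 2), Mul(-68, o)))) = Add(Rational(7, 3), Add(Mul(Rational(-1, 3), Pow(o, 2)), Mul(Rational(68, 3), o))) = Add(Rational(7, 3), Mul(Rational(-1, 3), Pow(o, 2)), Mul(Rational(68, 3), o)))
Mul(Add(Function('u')(-189), 23125), Pow(Add(25802, Function('V')(110, 224)), -1)) = Mul(Add(Add(Rational(7, 3), Mul(Rational(-1, 3), Pow(-189, 2)), Mul(Rational(68, 3), -189)), 23125), Pow(Add(25802, -178), -1)) = Mul(Add(Add(Rational(7, 3), Mul(Rational(-1, 3), 35721), -4284), 23125), Pow(25624, -1)) = Mul(Add(Add(Rational(7, 3), -11907, -4284), 23125), Rational(1, 25624)) = Mul(Add(Rational(-48566, 3), 23125), Rational(1, 25624)) = Mul(Rational(20809, 3), Rational(1, 25624)) = Rational(20809, 76872)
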